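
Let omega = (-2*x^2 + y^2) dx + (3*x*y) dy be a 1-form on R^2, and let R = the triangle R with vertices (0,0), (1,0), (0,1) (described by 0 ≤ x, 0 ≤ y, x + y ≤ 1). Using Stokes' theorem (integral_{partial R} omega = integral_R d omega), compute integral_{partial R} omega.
integral_(partial R) omega = 1/6

Stokes: integral_partial_R omega = integral_R d omega with d omega = (∂Q/∂x - ∂P/∂y) dx ∧ dy.
  ∂Q/∂x = 3*y
  ∂P/∂y = 2*y
  integrand = ∂Q/∂x - ∂P/∂y = y.
Integrating over R: integral_0^1 integral_0^{1-x} (y) dy dx = 1/6.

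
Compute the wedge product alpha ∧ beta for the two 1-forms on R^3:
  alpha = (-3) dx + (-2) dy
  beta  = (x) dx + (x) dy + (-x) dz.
alpha ∧ beta = (-x) dx ∧ dy + (3*x) dx ∧ dz + (2*x) dy ∧ dz

Distribute the wedge, using dx_i ∧ dx_j = -dx_j ∧ dx_i and dx_i ∧ dx_i = 0. For each pair (i, j) with i < j, the coefficient of dx_i ∧ dx_j in alpha ∧ beta is (alpha_i * beta_j - alpha_j * beta_i). Collecting: alpha ∧ beta = (-x) dx ∧ dy + (3*x) dx ∧ dz + (2*x) dy ∧ dz.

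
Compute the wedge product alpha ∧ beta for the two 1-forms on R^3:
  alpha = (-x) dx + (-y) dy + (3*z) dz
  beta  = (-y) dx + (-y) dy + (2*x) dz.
alpha ∧ beta = (y*(x - y)) dx ∧ dy + (-2*x^2 + 3*y*z) dx ∧ dz + (y*(-2*x + 3*z)) dy ∧ dz

Distribute the wedge, using dx_i ∧ dx_j = -dx_j ∧ dx_i and dx_i ∧ dx_i = 0. For each pair (i, j) with i < j, the coefficient of dx_i ∧ dx_j in alpha ∧ beta is (alpha_i * beta_j - alpha_j * beta_i). Collecting: alpha ∧ beta = (y*(x - y)) dx ∧ dy + (-2*x^2 + 3*y*z) dx ∧ dz + (y*(-2*x + 3*z)) dy ∧ dz.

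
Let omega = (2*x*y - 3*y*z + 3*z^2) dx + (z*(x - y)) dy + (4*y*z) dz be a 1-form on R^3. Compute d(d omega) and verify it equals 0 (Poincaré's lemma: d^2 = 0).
d(d omega) = 0

Step 1: d omega = sum_{i<j} (∂f_j/∂x_i - ∂f_i/∂x_j) dx_i ∧ dx_j:
  coeff of dx ∧ dy: -2*x + 4*z
  coeff of dx ∧ dz: 3*y - 6*z
  coeff of dy ∧ dz: -x + y + 4*z
Step 2: Apply d again to each 2-form coefficient. The only possible 3-form in R^3 is dx ∧ dy ∧ dz, with coefficient
  ∂(coeff of dy∧dz)/∂x - ∂(coeff of dx∧dz)/∂y + ∂(coeff of dx∧dy)/∂z
  = ∂/∂x (-x + y + 4*z) - ∂/∂y (3*y - 6*z) + ∂/∂z (-2*x + 4*z).
Each of these terms simplifies to sums of mixed partials that cancel in pairs. The result is 0 (by equality of mixed partials for smooth functions — Schwarz / Clairaut).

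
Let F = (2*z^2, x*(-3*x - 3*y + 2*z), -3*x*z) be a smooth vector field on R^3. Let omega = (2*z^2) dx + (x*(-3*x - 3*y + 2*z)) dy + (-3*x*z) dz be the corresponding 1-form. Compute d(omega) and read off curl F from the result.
d(omega) = (-2*x) dy ∧ dz + (7*z) dz ∧ dx + (-6*x - 3*y + 2*z) dx ∧ dy; curl F = (-2*x, 7*z, -6*x - 3*y + 2*z)

d omega = sum_{i<j} (∂f_j/∂x_i - ∂f_i/∂x_j) dx_i ∧ dx_j. Under the identification (dy ∧ dz, dz ∧ dx, dx ∧ dy) ↔ (e_x, e_y, e_z), the coefficients are exactly the components of curl F. Compute:
  ∂R/∂y - ∂Q/∂z = (0) - (2*x) = -2*x
  ∂P/∂z - ∂R/∂x = (4*z) - (-3*z) = 7*z
  ∂Q/∂x - ∂P/∂y = (-6*x - 3*y + 2*z) - (0) = -6*x - 3*y + 2*z.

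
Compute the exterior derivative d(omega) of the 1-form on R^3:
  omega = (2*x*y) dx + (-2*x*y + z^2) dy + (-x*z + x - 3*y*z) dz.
d(omega) = (-2*x - 2*y) dx ∧ dy + (1 - z) dx ∧ dz + (-5*z) dy ∧ dz

For a 1-form omega = sum_i f_i dx_i, the exterior derivative is
  d(omega) = sum_{i < j} (∂f_j/∂x_i - ∂f_i/∂x_j) dx_i ∧ dx_j.
  coefficient of dx ∧ dy: ∂f_2/∂x - ∂f_1/∂y = ∂(-2*x*y + z^2)/∂x - ∂(2*x*y)/∂y = -2*x - 2*y
  coefficient of dx ∧ dz: ∂f_3/∂x - ∂f_1/∂z = ∂(-x*z + x - 3*y*z)/∂x - ∂(2*x*y)/∂z = 1 - z
  coefficient of dy ∧ dz: ∂f_3/∂y - ∂f_2/∂z = ∂(-x*z + x - 3*y*z)/∂y - ∂(-2*x*y + z^2)/∂z = -5*z
Assembling: d(omega) = (-2*x - 2*y) dx ∧ dy + (1 - z) dx ∧ dz + (-5*z) dy ∧ dz.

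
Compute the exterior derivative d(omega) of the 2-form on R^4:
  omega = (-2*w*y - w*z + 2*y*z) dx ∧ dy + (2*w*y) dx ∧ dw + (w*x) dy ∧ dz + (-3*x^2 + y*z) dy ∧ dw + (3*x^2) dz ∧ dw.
d(omega) = (2*y) dx ∧ dy ∧ dz + (-2*w - 6*x - 2*y - z) dx ∧ dy ∧ dw + (x - y) dy ∧ dz ∧ dw + (6*x) dx ∧ dz ∧ dw

For a 2-form omega = sum_{i<j} g_{ij} dx_i ∧ dx_j, the exterior derivative is
  d(omega) = sum_{i<j} d(g_{ij}) ∧ dx_i ∧ dx_j = sum_{i<j, k} (∂g_{ij}/∂x_k) dx_k ∧ dx_i ∧ dx_j.
Expand each term, using dx_k ∧ dx_i ∧ dx_j = sgn(permutation) dx_{(a)} ∧ dx_{(b)} ∧ dx_{(c)} with (a < b < c) sorted:
  d(-2*w*y - w*z + 2*y*z) includes (∂/∂z)(-2*w*y - w*z + 2*y*z) dz = (-w + 2*y) dz, which multiplied by dx ∧ dy gives (-w + 2*y) dx ∧ dy ∧ dz
  d(-2*w*y - w*z + 2*y*z) includes (∂/∂w)(-2*w*y - w*z + 2*y*z) dw = (-2*y - z) dw, which multiplied by dx ∧ dy gives (-2*y - z) dx ∧ dy ∧ dw
  d(2*w*y) includes (∂/∂y)(2*w*y) dy = (2*w) dy, which multiplied by dx ∧ dw gives (-2*w) dx ∧ dy ∧ dw
  d(w*x) includes (∂/∂x)(w*x) dx = (w) dx, which multiplied by dy ∧ dz gives (w) dx ∧ dy ∧ dz
  d(w*x) includes (∂/∂w)(w*x) dw = (x) dw, which multiplied by dy ∧ dz gives (x) dy ∧ dz ∧ dw
  d(-3*x^2 + y*z) includes (∂/∂x)(-3*x^2 + y*z) dx = (-6*x) dx, which multiplied by dy ∧ dw gives (-6*x) dx ∧ dy ∧ dw
  d(-3*x^2 + y*z) includes (∂/∂z)(-3*x^2 + y*z) dz = (y) dz, which multiplied by dy ∧ dw gives (-y) dy ∧ dz ∧ dw
  d(3*x^2) includes (∂/∂x)(3*x^2) dx = (6*x) dx, which multiplied by dz ∧ dw gives (6*x) dx ∧ dz ∧ dw
Collecting like 3-forms: d(omega) = (2*y) dx ∧ dy ∧ dz + (-2*w - 6*x - 2*y - z) dx ∧ dy ∧ dw + (x - y) dy ∧ dz ∧ dw + (6*x) dx ∧ dz ∧ dw.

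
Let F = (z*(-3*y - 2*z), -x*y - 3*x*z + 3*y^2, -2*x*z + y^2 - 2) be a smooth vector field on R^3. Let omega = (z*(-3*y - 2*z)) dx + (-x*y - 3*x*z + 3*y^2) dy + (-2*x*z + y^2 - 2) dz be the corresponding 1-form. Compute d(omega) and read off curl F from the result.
d(omega) = (3*x + 2*y) dy ∧ dz + (-3*y - 2*z) dz ∧ dx + (-y) dx ∧ dy; curl F = (3*x + 2*y, -3*y - 2*z, -y)

d omega = sum_{i<j} (∂f_j/∂x_i - ∂f_i/∂x_j) dx_i ∧ dx_j. Under the identification (dy ∧ dz, dz ∧ dx, dx ∧ dy) ↔ (e_x, e_y, e_z), the coefficients are exactly the components of curl F. Compute:
  ∂R/∂y - ∂Q/∂z = (2*y) - (-3*x) = 3*x + 2*y
  ∂P/∂z - ∂R/∂x = (-3*y - 4*z) - (-2*z) = -3*y - 2*z
  ∂Q/∂x - ∂P/∂y = (-y - 3*z) - (-3*z) = -y.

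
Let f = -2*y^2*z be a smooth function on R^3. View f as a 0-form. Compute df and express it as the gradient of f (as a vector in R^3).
df = (0) dx + (-4*y*z) dy + (-2*y^2) dz; grad f = (0, -4*y*z, -2*y^2)

For a 0-form f, d f = (∂f/∂x) dx + (∂f/∂y) dy + (∂f/∂z) dz. The components of the vector representation are exactly the entries of grad f in Cartesian coordinates:
  ∂f/∂x = 0
  ∂f/∂y = -4*y*z
  ∂f/∂z = -2*y^2.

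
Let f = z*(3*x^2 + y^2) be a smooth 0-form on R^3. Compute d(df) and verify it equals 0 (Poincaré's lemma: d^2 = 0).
d(df) = 0

Step 1: df = sum_i (∂f/∂x_i) dx_i = (6*x*z) dx + (2*y*z) dy + (3*x^2 + y^2) dz.
Step 2: Apply d again. Using the 1-form formula, the coefficient of dx ∧ dy in d(df) is ∂^2 f/∂x ∂y - ∂^2 f/∂y ∂x = (0) - (0) = 0 (equality of mixed partials for smooth f).
Similarly for dx ∧ dz and dy ∧ dz — all coefficients vanish. So d(df) = 0.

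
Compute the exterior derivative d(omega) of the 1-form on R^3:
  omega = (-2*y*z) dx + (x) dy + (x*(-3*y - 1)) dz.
d(omega) = (2*z + 1) dx ∧ dy + (-y - 1) dx ∧ dz + (-3*x) dy ∧ dz

For a 1-form omega = sum_i f_i dx_i, the exterior derivative is
  d(omega) = sum_{i < j} (∂f_j/∂x_i - ∂f_i/∂x_j) dx_i ∧ dx_j.
  coefficient of dx ∧ dy: ∂f_2/∂x - ∂f_1/∂y = ∂(x)/∂x - ∂(-2*y*z)/∂y = 2*z + 1
  coefficient of dx ∧ dz: ∂f_3/∂x - ∂f_1/∂z = ∂(x*(-3*y - 1))/∂x - ∂(-2*y*z)/∂z = -y - 1
  coefficient of dy ∧ dz: ∂f_3/∂y - ∂f_2/∂z = ∂(x*(-3*y - 1))/∂y - ∂(x)/∂z = -3*x
Assembling: d(omega) = (2*z + 1) dx ∧ dy + (-y - 1) dx ∧ dz + (-3*x) dy ∧ dz.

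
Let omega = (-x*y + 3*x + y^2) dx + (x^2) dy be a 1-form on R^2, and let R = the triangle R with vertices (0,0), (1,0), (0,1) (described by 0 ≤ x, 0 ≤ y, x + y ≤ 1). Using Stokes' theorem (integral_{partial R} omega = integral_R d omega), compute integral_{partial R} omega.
integral_(partial R) omega = 1/6

Stokes: integral_partial_R omega = integral_R d omega with d omega = (∂Q/∂x - ∂P/∂y) dx ∧ dy.
  ∂Q/∂x = 2*x
  ∂P/∂y = -x + 2*y
  integrand = ∂Q/∂x - ∂P/∂y = 3*x - 2*y.
Integrating over R: integral_0^1 integral_0^{1-x} (3*x - 2*y) dy dx = 1/6.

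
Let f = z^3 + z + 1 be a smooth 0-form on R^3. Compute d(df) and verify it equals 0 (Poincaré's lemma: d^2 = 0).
d(df) = 0

Step 1: df = sum_i (∂f/∂x_i) dx_i = (0) dx + (0) dy + (3*z^2 + 1) dz.
Step 2: Apply d again. Using the 1-form formula, the coefficient of dx ∧ dy in d(df) is ∂^2 f/∂x ∂y - ∂^2 f/∂y ∂x = (0) - (0) = 0 (equality of mixed partials for smooth f).
Similarly for dx ∧ dz and dy ∧ dz — all coefficients vanish. So d(df) = 0.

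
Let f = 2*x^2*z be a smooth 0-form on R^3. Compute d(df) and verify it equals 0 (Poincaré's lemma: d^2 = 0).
d(df) = 0

Step 1: df = sum_i (∂f/∂x_i) dx_i = (4*x*z) dx + (0) dy + (2*x^2) dz.
Step 2: Apply d again. Using the 1-form formula, the coefficient of dx ∧ dy in d(df) is ∂^2 f/∂x ∂y - ∂^2 f/∂y ∂x = (0) - (0) = 0 (equality of mixed partials for smooth f).
Similarly for dx ∧ dz and dy ∧ dz — all coefficients vanish. So d(df) = 0.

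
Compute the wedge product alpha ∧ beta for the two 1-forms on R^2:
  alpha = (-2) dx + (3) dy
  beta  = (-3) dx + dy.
alpha ∧ beta = (7) dx ∧ dy

Distribute the wedge, using dx_i ∧ dx_j = -dx_j ∧ dx_i and dx_i ∧ dx_i = 0. For each pair (i, j) with i < j, the coefficient of dx_i ∧ dx_j in alpha ∧ beta is (alpha_i * beta_j - alpha_j * beta_i). Collecting: alpha ∧ beta = (7) dx ∧ dy.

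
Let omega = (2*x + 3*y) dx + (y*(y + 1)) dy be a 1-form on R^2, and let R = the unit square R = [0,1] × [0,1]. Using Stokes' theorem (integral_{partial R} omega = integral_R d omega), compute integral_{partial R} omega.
integral_(partial R) omega = -3

Stokes: integral_partial_R omega = integral_R d omega with d omega = (∂Q/∂x - ∂P/∂y) dx ∧ dy.
  ∂Q/∂x = 0
  ∂P/∂y = 3
  integrand = ∂Q/∂x - ∂P/∂y = -3.
Integrating over R: integral_0^1 integral_0^1 (-3) dx dy = -3.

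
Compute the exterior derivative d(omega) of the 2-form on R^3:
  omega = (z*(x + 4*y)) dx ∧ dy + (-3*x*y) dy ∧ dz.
d(omega) = (x + y) dx ∧ dy ∧ dz

For a 2-form omega = sum_{i<j} g_{ij} dx_i ∧ dx_j, the exterior derivative is
  d(omega) = sum_{i<j} d(g_{ij}) ∧ dx_i ∧ dx_j = sum_{i<j, k} (∂g_{ij}/∂x_k) dx_k ∧ dx_i ∧ dx_j.
Expand each term, using dx_k ∧ dx_i ∧ dx_j = sgn(permutation) dx_{(a)} ∧ dx_{(b)} ∧ dx_{(c)} with (a < b < c) sorted:
  d(z*(x + 4*y)) includes (∂/∂z)(z*(x + 4*y)) dz = (x + 4*y) dz, which multiplied by dx ∧ dy gives (x + 4*y) dx ∧ dy ∧ dz
  d(-3*x*y) includes (∂/∂x)(-3*x*y) dx = (-3*y) dx, which multiplied by dy ∧ dz gives (-3*y) dx ∧ dy ∧ dz
Collecting like 3-forms: d(omega) = (x + y) dx ∧ dy ∧ dz.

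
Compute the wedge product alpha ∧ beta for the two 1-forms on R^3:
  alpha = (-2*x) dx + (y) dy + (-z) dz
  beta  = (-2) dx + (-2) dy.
alpha ∧ beta = (4*x + 2*y) dx ∧ dy + (-2*z) dx ∧ dz + (-2*z) dy ∧ dz

Distribute the wedge, using dx_i ∧ dx_j = -dx_j ∧ dx_i and dx_i ∧ dx_i = 0. For each pair (i, j) with i < j, the coefficient of dx_i ∧ dx_j in alpha ∧ beta is (alpha_i * beta_j - alpha_j * beta_i). Collecting: alpha ∧ beta = (4*x + 2*y) dx ∧ dy + (-2*z) dx ∧ dz + (-2*z) dy ∧ dz.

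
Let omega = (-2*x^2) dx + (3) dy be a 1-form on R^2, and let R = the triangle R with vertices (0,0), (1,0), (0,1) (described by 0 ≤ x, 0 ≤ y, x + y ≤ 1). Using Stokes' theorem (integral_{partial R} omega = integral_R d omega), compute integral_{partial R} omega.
integral_(partial R) omega = 0

Stokes: integral_partial_R omega = integral_R d omega with d omega = (∂Q/∂x - ∂P/∂y) dx ∧ dy.
  ∂Q/∂x = 0
  ∂P/∂y = 0
  integrand = ∂Q/∂x - ∂P/∂y = 0.
Integrating over R: integral_0^1 integral_0^{1-x} (0) dy dx = 0.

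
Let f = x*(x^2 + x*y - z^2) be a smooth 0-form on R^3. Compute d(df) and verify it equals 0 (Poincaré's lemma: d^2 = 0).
d(df) = 0

Step 1: df = sum_i (∂f/∂x_i) dx_i = (3*x^2 + 2*x*y - z^2) dx + (x^2) dy + (-2*x*z) dz.
Step 2: Apply d again. Using the 1-form formula, the coefficient of dx ∧ dy in d(df) is ∂^2 f/∂x ∂y - ∂^2 f/∂y ∂x = (2*x) - (2*x) = 0 (equality of mixed partials for smooth f).
Similarly for dx ∧ dz and dy ∧ dz — all coefficients vanish. So d(df) = 0.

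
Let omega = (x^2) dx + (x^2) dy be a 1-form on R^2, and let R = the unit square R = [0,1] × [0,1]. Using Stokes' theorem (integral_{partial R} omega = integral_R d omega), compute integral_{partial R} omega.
integral_(partial R) omega = 1

Stokes: integral_partial_R omega = integral_R d omega with d omega = (∂Q/∂x - ∂P/∂y) dx ∧ dy.
  ∂Q/∂x = 2*x
  ∂P/∂y = 0
  integrand = ∂Q/∂x - ∂P/∂y = 2*x.
Integrating over R: integral_0^1 integral_0^1 (2*x) dx dy = 1.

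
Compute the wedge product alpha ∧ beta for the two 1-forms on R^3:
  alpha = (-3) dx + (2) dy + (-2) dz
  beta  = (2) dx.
alpha ∧ beta = (-4) dx ∧ dy + (4) dx ∧ dz

Distribute the wedge, using dx_i ∧ dx_j = -dx_j ∧ dx_i and dx_i ∧ dx_i = 0. For each pair (i, j) with i < j, the coefficient of dx_i ∧ dx_j in alpha ∧ beta is (alpha_i * beta_j - alpha_j * beta_i). Collecting: alpha ∧ beta = (-4) dx ∧ dy + (4) dx ∧ dz.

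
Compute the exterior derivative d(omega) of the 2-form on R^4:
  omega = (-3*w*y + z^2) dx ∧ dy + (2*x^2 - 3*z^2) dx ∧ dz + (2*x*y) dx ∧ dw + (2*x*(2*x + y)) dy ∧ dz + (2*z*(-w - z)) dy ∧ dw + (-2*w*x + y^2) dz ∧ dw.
d(omega) = (8*x + 2*y + 2*z) dx ∧ dy ∧ dz + (-2*x - 3*y) dx ∧ dy ∧ dw + (2*w + 2*y + 4*z) dy ∧ dz ∧ dw + (-2*w) dx ∧ dz ∧ dw

For a 2-form omega = sum_{i<j} g_{ij} dx_i ∧ dx_j, the exterior derivative is
  d(omega) = sum_{i<j} d(g_{ij}) ∧ dx_i ∧ dx_j = sum_{i<j, k} (∂g_{ij}/∂x_k) dx_k ∧ dx_i ∧ dx_j.
Expand each term, using dx_k ∧ dx_i ∧ dx_j = sgn(permutation) dx_{(a)} ∧ dx_{(b)} ∧ dx_{(c)} with (a < b < c) sorted:
  d(-3*w*y + z^2) includes (∂/∂z)(-3*w*y + z^2) dz = (2*z) dz, which multiplied by dx ∧ dy gives (2*z) dx ∧ dy ∧ dz
  d(-3*w*y + z^2) includes (∂/∂w)(-3*w*y + z^2) dw = (-3*y) dw, which multiplied by dx ∧ dy gives (-3*y) dx ∧ dy ∧ dw
  d(2*x*y) includes (∂/∂y)(2*x*y) dy = (2*x) dy, which multiplied by dx ∧ dw gives (-2*x) dx ∧ dy ∧ dw
  d(2*x*(2*x + y)) includes (∂/∂x)(2*x*(2*x + y)) dx = (8*x + 2*y) dx, which multiplied by dy ∧ dz gives (8*x + 2*y) dx ∧ dy ∧ dz
  d(2*z*(-w - z)) includes (∂/∂z)(2*z*(-w - z)) dz = (-2*w - 4*z) dz, which multiplied by dy ∧ dw gives (2*w + 4*z) dy ∧ dz ∧ dw
  d(-2*w*x + y^2) includes (∂/∂x)(-2*w*x + y^2) dx = (-2*w) dx, which multiplied by dz ∧ dw gives (-2*w) dx ∧ dz ∧ dw
  d(-2*w*x + y^2) includes (∂/∂y)(-2*w*x + y^2) dy = (2*y) dy, which multiplied by dz ∧ dw gives (2*y) dy ∧ dz ∧ dw
Collecting like 3-forms: d(omega) = (8*x + 2*y + 2*z) dx ∧ dy ∧ dz + (-2*x - 3*y) dx ∧ dy ∧ dw + (2*w + 2*y + 4*z) dy ∧ dz ∧ dw + (-2*w) dx ∧ dz ∧ dw.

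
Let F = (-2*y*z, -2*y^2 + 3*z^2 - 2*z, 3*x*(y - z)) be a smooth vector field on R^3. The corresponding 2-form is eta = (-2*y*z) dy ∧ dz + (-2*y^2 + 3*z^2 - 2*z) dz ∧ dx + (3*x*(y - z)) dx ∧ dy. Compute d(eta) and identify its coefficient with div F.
d(eta) = (-3*x - 4*y) dx ∧ dy ∧ dz; div F = -3*x - 4*y

For a 2-form in R^3 of the form above, applying d gives a 3-form with coefficient ∂P/∂x + ∂Q/∂y + ∂R/∂z:
  ∂P/∂x = 0
  ∂Q/∂y = -4*y
  ∂R/∂z = -3*x
Sum = -3*x - 4*y, which is exactly div F.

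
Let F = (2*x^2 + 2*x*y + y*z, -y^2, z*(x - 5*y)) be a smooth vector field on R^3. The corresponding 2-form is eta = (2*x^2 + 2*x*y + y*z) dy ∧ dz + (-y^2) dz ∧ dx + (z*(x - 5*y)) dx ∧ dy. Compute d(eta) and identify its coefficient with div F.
d(eta) = (5*x - 5*y) dx ∧ dy ∧ dz; div F = 5*x - 5*y

For a 2-form in R^3 of the form above, applying d gives a 3-form with coefficient ∂P/∂x + ∂Q/∂y + ∂R/∂z:
  ∂P/∂x = 4*x + 2*y
  ∂Q/∂y = -2*y
  ∂R/∂z = x - 5*y
Sum = 5*x - 5*y, which is exactly div F.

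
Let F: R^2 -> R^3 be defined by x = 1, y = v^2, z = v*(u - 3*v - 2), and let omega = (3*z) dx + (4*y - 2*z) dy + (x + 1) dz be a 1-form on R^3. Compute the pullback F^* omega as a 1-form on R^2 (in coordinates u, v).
F^* omega = (2*v) du + (-4*u*v^2 + 2*u + 20*v^3 + 8*v^2 - 12*v - 4) dv

Using F^*(f dg) = (f ∘ F) d(g ∘ F), substitute each coordinate x_i by F_i(u, v) in f_i, and replace dx_i by d F_i = (∂F_i/∂u) du + (∂F_i/∂v) dv.
  For the x component: f_1(F) = 3*v*(u - 3*v - 2); d F_1 = (0) du + (0) dv
  For the y component: f_2(F) = 2*v*(-u + 5*v + 2); d F_2 = (0) du + (2*v) dv
  For the z component: f_3(F) = 2; d F_3 = (v) du + (u - 6*v - 2) dv
Combining and collecting du, dv coefficients:
  coeff of du: 2*v
  coeff of dv: -4*u*v^2 + 2*u + 20*v^3 + 8*v^2 - 12*v - 4
F^* omega = (2*v) du + (-4*u*v^2 + 2*u + 20*v^3 + 8*v^2 - 12*v - 4) dv.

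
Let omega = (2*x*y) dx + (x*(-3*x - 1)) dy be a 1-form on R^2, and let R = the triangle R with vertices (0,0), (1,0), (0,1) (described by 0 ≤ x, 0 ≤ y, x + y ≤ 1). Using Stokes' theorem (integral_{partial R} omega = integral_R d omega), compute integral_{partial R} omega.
integral_(partial R) omega = -11/6

Stokes: integral_partial_R omega = integral_R d omega with d omega = (∂Q/∂x - ∂P/∂y) dx ∧ dy.
  ∂Q/∂x = -6*x - 1
  ∂P/∂y = 2*x
  integrand = ∂Q/∂x - ∂P/∂y = -8*x - 1.
Integrating over R: integral_0^1 integral_0^{1-x} (-8*x - 1) dy dx = -11/6.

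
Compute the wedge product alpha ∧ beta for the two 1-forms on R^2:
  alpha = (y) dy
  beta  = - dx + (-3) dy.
alpha ∧ beta = (y) dx ∧ dy

Distribute the wedge, using dx_i ∧ dx_j = -dx_j ∧ dx_i and dx_i ∧ dx_i = 0. For each pair (i, j) with i < j, the coefficient of dx_i ∧ dx_j in alpha ∧ beta is (alpha_i * beta_j - alpha_j * beta_i). Collecting: alpha ∧ beta = (y) dx ∧ dy.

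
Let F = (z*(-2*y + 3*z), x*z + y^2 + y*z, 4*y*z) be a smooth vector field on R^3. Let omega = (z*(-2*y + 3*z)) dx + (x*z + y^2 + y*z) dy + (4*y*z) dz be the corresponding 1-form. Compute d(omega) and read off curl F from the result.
d(omega) = (-x - y + 4*z) dy ∧ dz + (-2*y + 6*z) dz ∧ dx + (3*z) dx ∧ dy; curl F = (-x - y + 4*z, -2*y + 6*z, 3*z)

d omega = sum_{i<j} (∂f_j/∂x_i - ∂f_i/∂x_j) dx_i ∧ dx_j. Under the identification (dy ∧ dz, dz ∧ dx, dx ∧ dy) ↔ (e_x, e_y, e_z), the coefficients are exactly the components of curl F. Compute:
  ∂R/∂y - ∂Q/∂z = (4*z) - (x + y) = -x - y + 4*z
  ∂P/∂z - ∂R/∂x = (-2*y + 6*z) - (0) = -2*y + 6*z
  ∂Q/∂x - ∂P/∂y = (z) - (-2*z) = 3*z.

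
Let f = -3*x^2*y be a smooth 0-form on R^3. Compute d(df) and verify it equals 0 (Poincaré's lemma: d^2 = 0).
d(df) = 0

Step 1: df = sum_i (∂f/∂x_i) dx_i = (-6*x*y) dx + (-3*x^2) dy + (0) dz.
Step 2: Apply d again. Using the 1-form formula, the coefficient of dx ∧ dy in d(df) is ∂^2 f/∂x ∂y - ∂^2 f/∂y ∂x = (-6*x) - (-6*x) = 0 (equality of mixed partials for smooth f).
Similarly for dx ∧ dz and dy ∧ dz — all coefficients vanish. So d(df) = 0.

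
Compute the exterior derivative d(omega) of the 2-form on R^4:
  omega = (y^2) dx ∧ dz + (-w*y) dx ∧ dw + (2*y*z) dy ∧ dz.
d(omega) = (-2*y) dx ∧ dy ∧ dz + (w) dx ∧ dy ∧ dw

For a 2-form omega = sum_{i<j} g_{ij} dx_i ∧ dx_j, the exterior derivative is
  d(omega) = sum_{i<j} d(g_{ij}) ∧ dx_i ∧ dx_j = sum_{i<j, k} (∂g_{ij}/∂x_k) dx_k ∧ dx_i ∧ dx_j.
Expand each term, using dx_k ∧ dx_i ∧ dx_j = sgn(permutation) dx_{(a)} ∧ dx_{(b)} ∧ dx_{(c)} with (a < b < c) sorted:
  d(y^2) includes (∂/∂y)(y^2) dy = (2*y) dy, which multiplied by dx ∧ dz gives (-2*y) dx ∧ dy ∧ dz
  d(-w*y) includes (∂/∂y)(-w*y) dy = (-w) dy, which multiplied by dx ∧ dw gives (w) dx ∧ dy ∧ dw
Collecting like 3-forms: d(omega) = (-2*y) dx ∧ dy ∧ dz + (w) dx ∧ dy ∧ dw.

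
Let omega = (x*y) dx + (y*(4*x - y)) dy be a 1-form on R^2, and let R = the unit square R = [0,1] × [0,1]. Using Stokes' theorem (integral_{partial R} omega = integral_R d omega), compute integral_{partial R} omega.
integral_(partial R) omega = 3/2

Stokes: integral_partial_R omega = integral_R d omega with d omega = (∂Q/∂x - ∂P/∂y) dx ∧ dy.
  ∂Q/∂x = 4*y
  ∂P/∂y = x
  integrand = ∂Q/∂x - ∂P/∂y = -x + 4*y.
Integrating over R: integral_0^1 integral_0^1 (-x + 4*y) dx dy = 3/2.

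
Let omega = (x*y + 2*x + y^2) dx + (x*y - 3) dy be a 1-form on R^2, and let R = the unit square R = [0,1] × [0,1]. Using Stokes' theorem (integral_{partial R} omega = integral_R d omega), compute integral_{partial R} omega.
integral_(partial R) omega = -1

Stokes: integral_partial_R omega = integral_R d omega with d omega = (∂Q/∂x - ∂P/∂y) dx ∧ dy.
  ∂Q/∂x = y
  ∂P/∂y = x + 2*y
  integrand = ∂Q/∂x - ∂P/∂y = -x - y.
Integrating over R: integral_0^1 integral_0^1 (-x - y) dx dy = -1.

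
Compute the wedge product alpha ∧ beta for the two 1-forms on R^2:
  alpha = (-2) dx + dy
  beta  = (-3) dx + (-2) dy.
alpha ∧ beta = (7) dx ∧ dy

Distribute the wedge, using dx_i ∧ dx_j = -dx_j ∧ dx_i and dx_i ∧ dx_i = 0. For each pair (i, j) with i < j, the coefficient of dx_i ∧ dx_j in alpha ∧ beta is (alpha_i * beta_j - alpha_j * beta_i). Collecting: alpha ∧ beta = (7) dx ∧ dy.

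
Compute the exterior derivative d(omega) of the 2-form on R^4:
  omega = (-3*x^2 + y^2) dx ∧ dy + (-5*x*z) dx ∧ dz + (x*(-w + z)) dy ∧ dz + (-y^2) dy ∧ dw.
d(omega) = (-w + z) dx ∧ dy ∧ dz + (-x) dy ∧ dz ∧ dw

For a 2-form omega = sum_{i<j} g_{ij} dx_i ∧ dx_j, the exterior derivative is
  d(omega) = sum_{i<j} d(g_{ij}) ∧ dx_i ∧ dx_j = sum_{i<j, k} (∂g_{ij}/∂x_k) dx_k ∧ dx_i ∧ dx_j.
Expand each term, using dx_k ∧ dx_i ∧ dx_j = sgn(permutation) dx_{(a)} ∧ dx_{(b)} ∧ dx_{(c)} with (a < b < c) sorted:
  d(x*(-w + z)) includes (∂/∂x)(x*(-w + z)) dx = (-w + z) dx, which multiplied by dy ∧ dz gives (-w + z) dx ∧ dy ∧ dz
  d(x*(-w + z)) includes (∂/∂w)(x*(-w + z)) dw = (-x) dw, which multiplied by dy ∧ dz gives (-x) dy ∧ dz ∧ dw
Collecting like 3-forms: d(omega) = (-w + z) dx ∧ dy ∧ dz + (-x) dy ∧ dz ∧ dw.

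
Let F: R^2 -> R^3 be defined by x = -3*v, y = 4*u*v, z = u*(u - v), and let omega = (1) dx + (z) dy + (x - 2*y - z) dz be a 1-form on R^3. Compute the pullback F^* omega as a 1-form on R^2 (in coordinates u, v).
F^* omega = (-2*u^3 - 9*u^2*v + 3*u*v^2 - 6*u*v + 3*v^2) du + (5*u^3 + 3*u^2*v + 3*u*v - 3) dv

Using F^*(f dg) = (f ∘ F) d(g ∘ F), substitute each coordinate x_i by F_i(u, v) in f_i, and replace dx_i by d F_i = (∂F_i/∂u) du + (∂F_i/∂v) dv.
  For the x component: f_1(F) = 1; d F_1 = (0) du + (-3) dv
  For the y component: f_2(F) = u*(u - v); d F_2 = (4*v) du + (4*u) dv
  For the z component: f_3(F) = -u^2 - 7*u*v - 3*v; d F_3 = (2*u - v) du + (-u) dv
Combining and collecting du, dv coefficients:
  coeff of du: -2*u^3 - 9*u^2*v + 3*u*v^2 - 6*u*v + 3*v^2
  coeff of dv: 5*u^3 + 3*u^2*v + 3*u*v - 3
F^* omega = (-2*u^3 - 9*u^2*v + 3*u*v^2 - 6*u*v + 3*v^2) du + (5*u^3 + 3*u^2*v + 3*u*v - 3) dv.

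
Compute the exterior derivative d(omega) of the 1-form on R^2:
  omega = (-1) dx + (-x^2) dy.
d(omega) = (-2*x) dx ∧ dy

For a 1-form omega = sum_i f_i dx_i, the exterior derivative is
  d(omega) = sum_{i < j} (∂f_j/∂x_i - ∂f_i/∂x_j) dx_i ∧ dx_j.
  coefficient of dx ∧ dy: ∂f_2/∂x - ∂f_1/∂y = ∂(-x^2)/∂x - ∂(-1)/∂y = -2*x
Assembling: d(omega) = (-2*x) dx ∧ dy.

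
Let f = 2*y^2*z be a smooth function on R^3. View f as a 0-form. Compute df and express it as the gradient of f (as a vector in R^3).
df = (0) dx + (4*y*z) dy + (2*y^2) dz; grad f = (0, 4*y*z, 2*y^2)

For a 0-form f, d f = (∂f/∂x) dx + (∂f/∂y) dy + (∂f/∂z) dz. The components of the vector representation are exactly the entries of grad f in Cartesian coordinates:
  ∂f/∂x = 0
  ∂f/∂y = 4*y*z
  ∂f/∂z = 2*y^2.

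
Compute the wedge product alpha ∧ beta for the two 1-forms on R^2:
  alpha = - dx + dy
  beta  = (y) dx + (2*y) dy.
alpha ∧ beta = (-3*y) dx ∧ dy

Distribute the wedge, using dx_i ∧ dx_j = -dx_j ∧ dx_i and dx_i ∧ dx_i = 0. For each pair (i, j) with i < j, the coefficient of dx_i ∧ dx_j in alpha ∧ beta is (alpha_i * beta_j - alpha_j * beta_i). Collecting: alpha ∧ beta = (-3*y) dx ∧ dy.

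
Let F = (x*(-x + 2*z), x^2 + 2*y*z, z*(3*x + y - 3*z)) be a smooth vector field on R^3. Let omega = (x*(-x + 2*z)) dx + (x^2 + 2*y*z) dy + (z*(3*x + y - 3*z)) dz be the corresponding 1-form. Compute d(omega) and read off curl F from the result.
d(omega) = (-2*y + z) dy ∧ dz + (2*x - 3*z) dz ∧ dx + (2*x) dx ∧ dy; curl F = (-2*y + z, 2*x - 3*z, 2*x)

d omega = sum_{i<j} (∂f_j/∂x_i - ∂f_i/∂x_j) dx_i ∧ dx_j. Under the identification (dy ∧ dz, dz ∧ dx, dx ∧ dy) ↔ (e_x, e_y, e_z), the coefficients are exactly the components of curl F. Compute:
  ∂R/∂y - ∂Q/∂z = (z) - (2*y) = -2*y + z
  ∂P/∂z - ∂R/∂x = (2*x) - (3*z) = 2*x - 3*z
  ∂Q/∂x - ∂P/∂y = (2*x) - (0) = 2*x.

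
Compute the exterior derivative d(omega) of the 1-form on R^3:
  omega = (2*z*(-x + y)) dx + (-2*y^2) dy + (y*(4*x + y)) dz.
d(omega) = (-2*z) dx ∧ dy + (2*x + 2*y) dx ∧ dz + (4*x + 2*y) dy ∧ dz

For a 1-form omega = sum_i f_i dx_i, the exterior derivative is
  d(omega) = sum_{i < j} (∂f_j/∂x_i - ∂f_i/∂x_j) dx_i ∧ dx_j.
  coefficient of dx ∧ dy: ∂f_2/∂x - ∂f_1/∂y = ∂(-2*y^2)/∂x - ∂(2*z*(-x + y))/∂y = -2*z
  coefficient of dx ∧ dz: ∂f_3/∂x - ∂f_1/∂z = ∂(y*(4*x + y))/∂x - ∂(2*z*(-x + y))/∂z = 2*x + 2*y
  coefficient of dy ∧ dz: ∂f_3/∂y - ∂f_2/∂z = ∂(y*(4*x + y))/∂y - ∂(-2*y^2)/∂z = 4*x + 2*y
Assembling: d(omega) = (-2*z) dx ∧ dy + (2*x + 2*y) dx ∧ dz + (4*x + 2*y) dy ∧ dz.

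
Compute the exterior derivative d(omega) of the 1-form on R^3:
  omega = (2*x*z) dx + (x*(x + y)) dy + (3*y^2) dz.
d(omega) = (2*x + y) dx ∧ dy + (-2*x) dx ∧ dz + (6*y) dy ∧ dz

For a 1-form omega = sum_i f_i dx_i, the exterior derivative is
  d(omega) = sum_{i < j} (∂f_j/∂x_i - ∂f_i/∂x_j) dx_i ∧ dx_j.
  coefficient of dx ∧ dy: ∂f_2/∂x - ∂f_1/∂y = ∂(x*(x + y))/∂x - ∂(2*x*z)/∂y = 2*x + y
  coefficient of dx ∧ dz: ∂f_3/∂x - ∂f_1/∂z = ∂(3*y^2)/∂x - ∂(2*x*z)/∂z = -2*x
  coefficient of dy ∧ dz: ∂f_3/∂y - ∂f_2/∂z = ∂(3*y^2)/∂y - ∂(x*(x + y))/∂z = 6*y
Assembling: d(omega) = (2*x + y) dx ∧ dy + (-2*x) dx ∧ dz + (6*y) dy ∧ dz.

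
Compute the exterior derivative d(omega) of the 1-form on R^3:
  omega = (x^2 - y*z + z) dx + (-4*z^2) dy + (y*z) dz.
d(omega) = (z) dx ∧ dy + (y - 1) dx ∧ dz + (9*z) dy ∧ dz

For a 1-form omega = sum_i f_i dx_i, the exterior derivative is
  d(omega) = sum_{i < j} (∂f_j/∂x_i - ∂f_i/∂x_j) dx_i ∧ dx_j.
  coefficient of dx ∧ dy: ∂f_2/∂x - ∂f_1/∂y = ∂(-4*z^2)/∂x - ∂(x^2 - y*z + z)/∂y = z
  coefficient of dx ∧ dz: ∂f_3/∂x - ∂f_1/∂z = ∂(y*z)/∂x - ∂(x^2 - y*z + z)/∂z = y - 1
  coefficient of dy ∧ dz: ∂f_3/∂y - ∂f_2/∂z = ∂(y*z)/∂y - ∂(-4*z^2)/∂z = 9*z
Assembling: d(omega) = (z) dx ∧ dy + (y - 1) dx ∧ dz + (9*z) dy ∧ dz.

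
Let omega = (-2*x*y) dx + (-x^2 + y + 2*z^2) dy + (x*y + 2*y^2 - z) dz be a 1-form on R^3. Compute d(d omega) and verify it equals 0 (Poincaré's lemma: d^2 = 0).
d(d omega) = 0

Step 1: d omega = sum_{i<j} (∂f_j/∂x_i - ∂f_i/∂x_j) dx_i ∧ dx_j:
  coeff of dx ∧ dy: 0
  coeff of dx ∧ dz: y
  coeff of dy ∧ dz: x + 4*y - 4*z
Step 2: Apply d again to each 2-form coefficient. The only possible 3-form in R^3 is dx ∧ dy ∧ dz, with coefficient
  ∂(coeff of dy∧dz)/∂x - ∂(coeff of dx∧dz)/∂y + ∂(coeff of dx∧dy)/∂z
  = ∂/∂x (x + 4*y - 4*z) - ∂/∂y (y) + ∂/∂z (0).
Each of these terms simplifies to sums of mixed partials that cancel in pairs. The result is 0 (by equality of mixed partials for smooth functions — Schwarz / Clairaut).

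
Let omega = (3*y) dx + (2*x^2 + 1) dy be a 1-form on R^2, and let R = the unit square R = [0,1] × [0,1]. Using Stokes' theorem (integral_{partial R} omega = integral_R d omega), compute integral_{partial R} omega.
integral_(partial R) omega = -1

Stokes: integral_partial_R omega = integral_R d omega with d omega = (∂Q/∂x - ∂P/∂y) dx ∧ dy.
  ∂Q/∂x = 4*x
  ∂P/∂y = 3
  integrand = ∂Q/∂x - ∂P/∂y = 4*x - 3.
Integrating over R: integral_0^1 integral_0^1 (4*x - 3) dx dy = -1.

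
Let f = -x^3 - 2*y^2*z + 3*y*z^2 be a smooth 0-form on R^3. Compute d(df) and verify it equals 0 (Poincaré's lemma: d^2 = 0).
d(df) = 0

Step 1: df = sum_i (∂f/∂x_i) dx_i = (-3*x^2) dx + (z*(-4*y + 3*z)) dy + (2*y*(-y + 3*z)) dz.
Step 2: Apply d again. Using the 1-form formula, the coefficient of dx ∧ dy in d(df) is ∂^2 f/∂x ∂y - ∂^2 f/∂y ∂x = (0) - (0) = 0 (equality of mixed partials for smooth f).
Similarly for dx ∧ dz and dy ∧ dz — all coefficients vanish. So d(df) = 0.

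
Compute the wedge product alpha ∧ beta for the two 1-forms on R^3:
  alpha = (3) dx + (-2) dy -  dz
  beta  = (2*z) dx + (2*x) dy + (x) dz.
alpha ∧ beta = (6*x + 4*z) dx ∧ dy + (3*x + 2*z) dx ∧ dz

Distribute the wedge, using dx_i ∧ dx_j = -dx_j ∧ dx_i and dx_i ∧ dx_i = 0. For each pair (i, j) with i < j, the coefficient of dx_i ∧ dx_j in alpha ∧ beta is (alpha_i * beta_j - alpha_j * beta_i). Collecting: alpha ∧ beta = (6*x + 4*z) dx ∧ dy + (3*x + 2*z) dx ∧ dz.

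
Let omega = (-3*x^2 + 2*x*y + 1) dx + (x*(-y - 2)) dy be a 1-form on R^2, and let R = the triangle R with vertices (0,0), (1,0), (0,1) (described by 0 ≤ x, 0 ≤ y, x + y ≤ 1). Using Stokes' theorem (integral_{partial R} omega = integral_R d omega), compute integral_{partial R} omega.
integral_(partial R) omega = -3/2

Stokes: integral_partial_R omega = integral_R d omega with d omega = (∂Q/∂x - ∂P/∂y) dx ∧ dy.
  ∂Q/∂x = -y - 2
  ∂P/∂y = 2*x
  integrand = ∂Q/∂x - ∂P/∂y = -2*x - y - 2.
Integrating over R: integral_0^1 integral_0^{1-x} (-2*x - y - 2) dy dx = -3/2.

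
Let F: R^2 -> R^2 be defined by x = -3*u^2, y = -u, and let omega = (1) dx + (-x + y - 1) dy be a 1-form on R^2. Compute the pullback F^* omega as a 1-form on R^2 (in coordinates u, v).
F^* omega = (-3*u^2 - 5*u + 1) du

Using F^*(f dg) = (f ∘ F) d(g ∘ F), substitute each coordinate x_i by F_i(u, v) in f_i, and replace dx_i by d F_i = (∂F_i/∂u) du + (∂F_i/∂v) dv.
  For the x component: f_1(F) = 1; d F_1 = (-6*u) du + (0) dv
  For the y component: f_2(F) = 3*u^2 - u - 1; d F_2 = (-1) du + (0) dv
Combining and collecting du, dv coefficients:
  coeff of du: -3*u^2 - 5*u + 1
  coeff of dv: 0
F^* omega = (-3*u^2 - 5*u + 1) du.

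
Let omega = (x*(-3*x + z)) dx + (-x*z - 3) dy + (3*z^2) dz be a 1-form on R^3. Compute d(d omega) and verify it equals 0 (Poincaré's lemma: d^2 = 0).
d(d omega) = 0

Step 1: d omega = sum_{i<j} (∂f_j/∂x_i - ∂f_i/∂x_j) dx_i ∧ dx_j:
  coeff of dx ∧ dy: -z
  coeff of dx ∧ dz: -x
  coeff of dy ∧ dz: x
Step 2: Apply d again to each 2-form coefficient. The only possible 3-form in R^3 is dx ∧ dy ∧ dz, with coefficient
  ∂(coeff of dy∧dz)/∂x - ∂(coeff of dx∧dz)/∂y + ∂(coeff of dx∧dy)/∂z
  = ∂/∂x (x) - ∂/∂y (-x) + ∂/∂z (-z).
Each of these terms simplifies to sums of mixed partials that cancel in pairs. The result is 0 (by equality of mixed partials for smooth functions — Schwarz / Clairaut).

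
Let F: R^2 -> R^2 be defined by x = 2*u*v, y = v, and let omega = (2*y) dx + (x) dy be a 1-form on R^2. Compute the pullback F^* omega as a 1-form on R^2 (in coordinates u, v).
F^* omega = (4*v^2) du + (6*u*v) dv

Using F^*(f dg) = (f ∘ F) d(g ∘ F), substitute each coordinate x_i by F_i(u, v) in f_i, and replace dx_i by d F_i = (∂F_i/∂u) du + (∂F_i/∂v) dv.
  For the x component: f_1(F) = 2*v; d F_1 = (2*v) du + (2*u) dv
  For the y component: f_2(F) = 2*u*v; d F_2 = (0) du + (1) dv
Combining and collecting du, dv coefficients:
  coeff of du: 4*v^2
  coeff of dv: 6*u*v
F^* omega = (4*v^2) du + (6*u*v) dv.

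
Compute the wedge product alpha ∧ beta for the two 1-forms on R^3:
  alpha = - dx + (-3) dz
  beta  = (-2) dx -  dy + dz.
alpha ∧ beta = (1) dx ∧ dy + (-7) dx ∧ dz + (-3) dy ∧ dz

Distribute the wedge, using dx_i ∧ dx_j = -dx_j ∧ dx_i and dx_i ∧ dx_i = 0. For each pair (i, j) with i < j, the coefficient of dx_i ∧ dx_j in alpha ∧ beta is (alpha_i * beta_j - alpha_j * beta_i). Collecting: alpha ∧ beta = (1) dx ∧ dy + (-7) dx ∧ dz + (-3) dy ∧ dz.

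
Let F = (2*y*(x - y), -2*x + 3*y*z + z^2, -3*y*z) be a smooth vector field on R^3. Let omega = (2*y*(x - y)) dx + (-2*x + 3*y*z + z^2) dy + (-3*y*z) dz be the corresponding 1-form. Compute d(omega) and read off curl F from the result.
d(omega) = (-3*y - 5*z) dy ∧ dz + (0) dz ∧ dx + (-2*x + 4*y - 2) dx ∧ dy; curl F = (-3*y - 5*z, 0, -2*x + 4*y - 2)

d omega = sum_{i<j} (∂f_j/∂x_i - ∂f_i/∂x_j) dx_i ∧ dx_j. Under the identification (dy ∧ dz, dz ∧ dx, dx ∧ dy) ↔ (e_x, e_y, e_z), the coefficients are exactly the components of curl F. Compute:
  ∂R/∂y - ∂Q/∂z = (-3*z) - (3*y + 2*z) = -3*y - 5*z
  ∂P/∂z - ∂R/∂x = (0) - (0) = 0
  ∂Q/∂x - ∂P/∂y = (-2) - (2*x - 4*y) = -2*x + 4*y - 2.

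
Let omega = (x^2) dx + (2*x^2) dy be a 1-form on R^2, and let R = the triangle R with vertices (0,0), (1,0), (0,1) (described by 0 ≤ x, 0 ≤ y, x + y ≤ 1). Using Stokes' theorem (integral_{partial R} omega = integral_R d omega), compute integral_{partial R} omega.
integral_(partial R) omega = 2/3

Stokes: integral_partial_R omega = integral_R d omega with d omega = (∂Q/∂x - ∂P/∂y) dx ∧ dy.
  ∂Q/∂x = 4*x
  ∂P/∂y = 0
  integrand = ∂Q/∂x - ∂P/∂y = 4*x.
Integrating over R: integral_0^1 integral_0^{1-x} (4*x) dy dx = 2/3.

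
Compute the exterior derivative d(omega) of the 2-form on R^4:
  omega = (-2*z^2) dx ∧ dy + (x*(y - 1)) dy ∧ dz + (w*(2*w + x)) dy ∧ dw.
d(omega) = (y - 4*z - 1) dx ∧ dy ∧ dz + (w) dx ∧ dy ∧ dw

For a 2-form omega = sum_{i<j} g_{ij} dx_i ∧ dx_j, the exterior derivative is
  d(omega) = sum_{i<j} d(g_{ij}) ∧ dx_i ∧ dx_j = sum_{i<j, k} (∂g_{ij}/∂x_k) dx_k ∧ dx_i ∧ dx_j.
Expand each term, using dx_k ∧ dx_i ∧ dx_j = sgn(permutation) dx_{(a)} ∧ dx_{(b)} ∧ dx_{(c)} with (a < b < c) sorted:
  d(-2*z^2) includes (∂/∂z)(-2*z^2) dz = (-4*z) dz, which multiplied by dx ∧ dy gives (-4*z) dx ∧ dy ∧ dz
  d(x*(y - 1)) includes (∂/∂x)(x*(y - 1)) dx = (y - 1) dx, which multiplied by dy ∧ dz gives (y - 1) dx ∧ dy ∧ dz
  d(w*(2*w + x)) includes (∂/∂x)(w*(2*w + x)) dx = (w) dx, which multiplied by dy ∧ dw gives (w) dx ∧ dy ∧ dw
Collecting like 3-forms: d(omega) = (y - 4*z - 1) dx ∧ dy ∧ dz + (w) dx ∧ dy ∧ dw.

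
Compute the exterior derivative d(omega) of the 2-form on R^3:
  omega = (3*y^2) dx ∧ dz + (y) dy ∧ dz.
d(omega) = (-6*y) dx ∧ dy ∧ dz

For a 2-form omega = sum_{i<j} g_{ij} dx_i ∧ dx_j, the exterior derivative is
  d(omega) = sum_{i<j} d(g_{ij}) ∧ dx_i ∧ dx_j = sum_{i<j, k} (∂g_{ij}/∂x_k) dx_k ∧ dx_i ∧ dx_j.
Expand each term, using dx_k ∧ dx_i ∧ dx_j = sgn(permutation) dx_{(a)} ∧ dx_{(b)} ∧ dx_{(c)} with (a < b < c) sorted:
  d(3*y^2) includes (∂/∂y)(3*y^2) dy = (6*y) dy, which multiplied by dx ∧ dz gives (-6*y) dx ∧ dy ∧ dz
Collecting like 3-forms: d(omega) = (-6*y) dx ∧ dy ∧ dz.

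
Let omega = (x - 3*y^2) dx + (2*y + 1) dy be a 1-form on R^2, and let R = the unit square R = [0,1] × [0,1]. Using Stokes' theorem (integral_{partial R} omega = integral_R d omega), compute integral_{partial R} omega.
integral_(partial R) omega = 3

Stokes: integral_partial_R omega = integral_R d omega with d omega = (∂Q/∂x - ∂P/∂y) dx ∧ dy.
  ∂Q/∂x = 0
  ∂P/∂y = -6*y
  integrand = ∂Q/∂x - ∂P/∂y = 6*y.
Integrating over R: integral_0^1 integral_0^1 (6*y) dx dy = 3.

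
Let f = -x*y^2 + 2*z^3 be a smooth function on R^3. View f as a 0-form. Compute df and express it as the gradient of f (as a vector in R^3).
df = (-y^2) dx + (-2*x*y) dy + (6*z^2) dz; grad f = (-y^2, -2*x*y, 6*z^2)

For a 0-form f, d f = (∂f/∂x) dx + (∂f/∂y) dy + (∂f/∂z) dz. The components of the vector representation are exactly the entries of grad f in Cartesian coordinates:
  ∂f/∂x = -y^2
  ∂f/∂y = -2*x*y
  ∂f/∂z = 6*z^2.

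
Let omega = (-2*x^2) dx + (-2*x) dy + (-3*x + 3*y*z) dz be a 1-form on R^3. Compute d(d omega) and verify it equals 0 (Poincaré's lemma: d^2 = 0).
d(d omega) = 0

Step 1: d omega = sum_{i<j} (∂f_j/∂x_i - ∂f_i/∂x_j) dx_i ∧ dx_j:
  coeff of dx ∧ dy: -2
  coeff of dx ∧ dz: -3
  coeff of dy ∧ dz: 3*z
Step 2: Apply d again to each 2-form coefficient. The only possible 3-form in R^3 is dx ∧ dy ∧ dz, with coefficient
  ∂(coeff of dy∧dz)/∂x - ∂(coeff of dx∧dz)/∂y + ∂(coeff of dx∧dy)/∂z
  = ∂/∂x (3*z) - ∂/∂y (-3) + ∂/∂z (-2).
Each of these terms simplifies to sums of mixed partials that cancel in pairs. The result is 0 (by equality of mixed partials for smooth functions — Schwarz / Clairaut).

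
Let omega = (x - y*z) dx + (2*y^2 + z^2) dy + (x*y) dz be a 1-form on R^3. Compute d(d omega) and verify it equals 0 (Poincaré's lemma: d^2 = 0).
d(d omega) = 0

Step 1: d omega = sum_{i<j} (∂f_j/∂x_i - ∂f_i/∂x_j) dx_i ∧ dx_j:
  coeff of dx ∧ dy: z
  coeff of dx ∧ dz: 2*y
  coeff of dy ∧ dz: x - 2*z
Step 2: Apply d again to each 2-form coefficient. The only possible 3-form in R^3 is dx ∧ dy ∧ dz, with coefficient
  ∂(coeff of dy∧dz)/∂x - ∂(coeff of dx∧dz)/∂y + ∂(coeff of dx∧dy)/∂z
  = ∂/∂x (x - 2*z) - ∂/∂y (2*y) + ∂/∂z (z).
Each of these terms simplifies to sums of mixed partials that cancel in pairs. The result is 0 (by equality of mixed partials for smooth functions — Schwarz / Clairaut).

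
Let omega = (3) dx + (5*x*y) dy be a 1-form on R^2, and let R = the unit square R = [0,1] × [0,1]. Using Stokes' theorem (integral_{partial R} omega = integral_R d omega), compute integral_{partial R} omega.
integral_(partial R) omega = 5/2

Stokes: integral_partial_R omega = integral_R d omega with d omega = (∂Q/∂x - ∂P/∂y) dx ∧ dy.
  ∂Q/∂x = 5*y
  ∂P/∂y = 0
  integrand = ∂Q/∂x - ∂P/∂y = 5*y.
Integrating over R: integral_0^1 integral_0^1 (5*y) dx dy = 5/2.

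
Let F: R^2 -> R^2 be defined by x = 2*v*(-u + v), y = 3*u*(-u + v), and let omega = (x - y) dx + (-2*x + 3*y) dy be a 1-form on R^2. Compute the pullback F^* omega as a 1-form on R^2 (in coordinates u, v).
F^* omega = (54*u^3 - 111*u^2*v + 73*u*v^2 - 16*v^3) du + (-33*u^3 + 61*u^2*v - 36*u*v^2 + 8*v^3) dv

Using F^*(f dg) = (f ∘ F) d(g ∘ F), substitute each coordinate x_i by F_i(u, v) in f_i, and replace dx_i by d F_i = (∂F_i/∂u) du + (∂F_i/∂v) dv.
  For the x component: f_1(F) = 3*u^2 - 5*u*v + 2*v^2; d F_1 = (-2*v) du + (-2*u + 4*v) dv
  For the y component: f_2(F) = -9*u^2 + 13*u*v - 4*v^2; d F_2 = (-6*u + 3*v) du + (3*u) dv
Combining and collecting du, dv coefficients:
  coeff of du: 54*u^3 - 111*u^2*v + 73*u*v^2 - 16*v^3
  coeff of dv: -33*u^3 + 61*u^2*v - 36*u*v^2 + 8*v^3
F^* omega = (54*u^3 - 111*u^2*v + 73*u*v^2 - 16*v^3) du + (-33*u^3 + 61*u^2*v - 36*u*v^2 + 8*v^3) dv.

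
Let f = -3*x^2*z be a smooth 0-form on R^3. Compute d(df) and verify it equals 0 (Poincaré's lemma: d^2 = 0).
d(df) = 0

Step 1: df = sum_i (∂f/∂x_i) dx_i = (-6*x*z) dx + (0) dy + (-3*x^2) dz.
Step 2: Apply d again. Using the 1-form formula, the coefficient of dx ∧ dy in d(df) is ∂^2 f/∂x ∂y - ∂^2 f/∂y ∂x = (0) - (0) = 0 (equality of mixed partials for smooth f).
Similarly for dx ∧ dz and dy ∧ dz — all coefficients vanish. So d(df) = 0.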